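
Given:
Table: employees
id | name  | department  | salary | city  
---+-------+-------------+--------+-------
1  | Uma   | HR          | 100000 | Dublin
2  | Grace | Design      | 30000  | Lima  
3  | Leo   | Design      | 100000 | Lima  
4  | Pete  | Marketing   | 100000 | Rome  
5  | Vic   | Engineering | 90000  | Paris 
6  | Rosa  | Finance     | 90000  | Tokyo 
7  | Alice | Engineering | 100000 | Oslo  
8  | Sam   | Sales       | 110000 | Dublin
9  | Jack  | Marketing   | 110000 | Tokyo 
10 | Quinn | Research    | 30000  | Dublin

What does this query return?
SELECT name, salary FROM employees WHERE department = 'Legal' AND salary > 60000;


Filtering: department = 'Legal' AND salary > 60000
Matching: 0 rows

Empty result set (0 rows)


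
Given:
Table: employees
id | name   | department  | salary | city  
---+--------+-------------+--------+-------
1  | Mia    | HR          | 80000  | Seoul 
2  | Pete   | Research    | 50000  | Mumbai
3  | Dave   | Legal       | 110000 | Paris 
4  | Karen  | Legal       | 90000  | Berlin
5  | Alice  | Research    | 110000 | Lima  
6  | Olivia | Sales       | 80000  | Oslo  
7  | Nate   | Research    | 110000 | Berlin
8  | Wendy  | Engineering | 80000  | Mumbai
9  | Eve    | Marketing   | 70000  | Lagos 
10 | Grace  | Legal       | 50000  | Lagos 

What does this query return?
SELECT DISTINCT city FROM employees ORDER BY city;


All 'city' values (row order): Seoul, Mumbai, Paris, Berlin, Lima, Oslo, Berlin, Mumbai, Lagos, Lagos
Removing duplicates leaves 7 unique value(s).

7 values:
Berlin
Lagos
Lima
Mumbai
Oslo
Paris
Seoul


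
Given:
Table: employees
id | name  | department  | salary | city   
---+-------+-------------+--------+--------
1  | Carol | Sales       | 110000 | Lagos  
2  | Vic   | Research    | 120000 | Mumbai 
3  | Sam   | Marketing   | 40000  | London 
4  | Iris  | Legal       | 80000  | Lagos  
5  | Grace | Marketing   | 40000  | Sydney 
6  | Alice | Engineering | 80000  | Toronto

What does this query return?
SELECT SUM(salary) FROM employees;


SUM(salary) = 110000 + 120000 + 40000 + 80000 + 40000 + 80000 = 470000

470000


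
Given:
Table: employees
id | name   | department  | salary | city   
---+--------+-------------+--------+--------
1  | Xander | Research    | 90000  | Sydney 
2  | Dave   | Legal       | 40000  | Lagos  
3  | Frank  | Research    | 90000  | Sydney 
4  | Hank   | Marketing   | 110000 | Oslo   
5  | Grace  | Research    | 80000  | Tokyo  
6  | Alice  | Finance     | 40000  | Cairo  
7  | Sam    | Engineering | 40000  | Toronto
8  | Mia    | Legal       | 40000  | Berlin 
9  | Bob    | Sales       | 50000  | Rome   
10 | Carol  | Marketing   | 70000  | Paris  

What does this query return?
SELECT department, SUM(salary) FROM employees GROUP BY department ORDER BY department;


Summing salary within each department:
  Engineering: 40000 = 40000
  Finance: 40000 = 40000
  Legal: 40000 + 40000 = 80000
  Marketing: 110000 + 70000 = 180000
  Research: 90000 + 90000 + 80000 = 260000
  Sales: 50000 = 50000


6 groups:
Engineering, 40000
Finance, 40000
Legal, 80000
Marketing, 180000
Research, 260000
Sales, 50000


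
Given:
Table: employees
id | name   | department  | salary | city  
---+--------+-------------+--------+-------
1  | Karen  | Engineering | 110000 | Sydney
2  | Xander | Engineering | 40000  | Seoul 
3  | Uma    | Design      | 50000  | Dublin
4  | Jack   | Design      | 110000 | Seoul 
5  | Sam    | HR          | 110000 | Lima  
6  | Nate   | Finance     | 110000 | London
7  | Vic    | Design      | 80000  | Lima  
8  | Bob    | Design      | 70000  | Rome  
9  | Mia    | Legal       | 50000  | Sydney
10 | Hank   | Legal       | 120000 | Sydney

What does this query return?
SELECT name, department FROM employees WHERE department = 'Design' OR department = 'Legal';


Filtering: department = 'Design' OR 'Legal'
Matching: 6 rows

6 rows:
Uma, Design
Jack, Design
Vic, Design
Bob, Design
Mia, Legal
Hank, Legal


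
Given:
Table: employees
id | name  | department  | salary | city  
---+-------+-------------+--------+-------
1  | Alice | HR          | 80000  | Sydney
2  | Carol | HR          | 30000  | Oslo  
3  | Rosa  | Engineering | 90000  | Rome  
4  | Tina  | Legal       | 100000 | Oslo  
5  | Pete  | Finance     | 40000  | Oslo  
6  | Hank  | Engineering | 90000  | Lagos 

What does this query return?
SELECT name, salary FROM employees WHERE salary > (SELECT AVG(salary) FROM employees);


Subquery: AVG(salary) = 71666.67
Filtering: salary > 71666.67
  Alice (80000) -> MATCH
  Rosa (90000) -> MATCH
  Tina (100000) -> MATCH
  Hank (90000) -> MATCH


4 rows:
Alice, 80000
Rosa, 90000
Tina, 100000
Hank, 90000


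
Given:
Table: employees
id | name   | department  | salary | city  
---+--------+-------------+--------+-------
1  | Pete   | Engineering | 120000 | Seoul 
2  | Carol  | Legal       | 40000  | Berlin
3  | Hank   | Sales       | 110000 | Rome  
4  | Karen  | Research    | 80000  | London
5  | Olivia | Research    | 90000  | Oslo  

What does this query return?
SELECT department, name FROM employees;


Projecting columns: department, name

5 rows:
Engineering, Pete
Legal, Carol
Sales, Hank
Research, Karen
Research, Olivia


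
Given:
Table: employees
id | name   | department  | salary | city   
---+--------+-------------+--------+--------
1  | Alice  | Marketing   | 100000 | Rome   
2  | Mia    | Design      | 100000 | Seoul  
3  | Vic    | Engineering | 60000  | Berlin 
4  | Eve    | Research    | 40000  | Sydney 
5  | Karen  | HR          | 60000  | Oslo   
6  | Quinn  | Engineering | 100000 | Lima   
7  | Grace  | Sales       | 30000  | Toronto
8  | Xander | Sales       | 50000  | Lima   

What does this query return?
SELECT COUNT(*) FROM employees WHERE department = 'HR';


Counting rows where department = 'HR'
  Karen -> MATCH


1


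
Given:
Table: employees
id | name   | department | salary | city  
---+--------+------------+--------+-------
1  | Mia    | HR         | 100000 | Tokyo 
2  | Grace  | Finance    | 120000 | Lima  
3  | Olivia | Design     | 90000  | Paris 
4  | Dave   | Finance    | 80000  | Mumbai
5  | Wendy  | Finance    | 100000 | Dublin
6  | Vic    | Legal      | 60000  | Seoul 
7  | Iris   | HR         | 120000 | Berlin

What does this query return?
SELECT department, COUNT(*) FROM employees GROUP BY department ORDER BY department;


Assigning each row to its department group:
  Mia -> HR
  Grace -> Finance
  Olivia -> Design
  Dave -> Finance
  Wendy -> Finance
  Vic -> Legal
  Iris -> HR


4 groups:
Design, 1
Finance, 3
HR, 2
Legal, 1


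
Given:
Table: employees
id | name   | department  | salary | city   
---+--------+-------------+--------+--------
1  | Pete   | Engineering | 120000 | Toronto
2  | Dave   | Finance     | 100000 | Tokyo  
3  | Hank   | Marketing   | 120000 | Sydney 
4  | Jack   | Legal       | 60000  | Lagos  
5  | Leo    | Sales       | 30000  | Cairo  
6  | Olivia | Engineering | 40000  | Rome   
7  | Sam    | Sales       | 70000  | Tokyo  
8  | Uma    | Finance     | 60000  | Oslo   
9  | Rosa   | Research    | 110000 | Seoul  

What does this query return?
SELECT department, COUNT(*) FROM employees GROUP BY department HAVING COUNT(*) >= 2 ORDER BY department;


Groups with count >= 2:
  Engineering: 2 -> PASS
  Finance: 2 -> PASS
  Sales: 2 -> PASS
  Legal: 1 -> filtered out
  Marketing: 1 -> filtered out
  Research: 1 -> filtered out


3 groups:
Engineering, 2
Finance, 2
Sales, 2


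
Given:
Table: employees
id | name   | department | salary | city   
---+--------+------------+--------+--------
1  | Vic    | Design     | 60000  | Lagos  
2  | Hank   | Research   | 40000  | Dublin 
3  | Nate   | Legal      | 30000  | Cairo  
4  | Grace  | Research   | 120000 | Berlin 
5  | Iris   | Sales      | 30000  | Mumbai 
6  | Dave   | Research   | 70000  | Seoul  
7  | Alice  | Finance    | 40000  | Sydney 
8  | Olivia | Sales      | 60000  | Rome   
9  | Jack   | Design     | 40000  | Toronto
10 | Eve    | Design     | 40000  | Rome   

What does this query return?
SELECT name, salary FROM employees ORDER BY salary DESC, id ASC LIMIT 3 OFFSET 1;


Sort by salary DESC (id ASC tiebreak), then skip 1 and take 3
Rows 2 through 4

3 rows:
Dave, 70000
Vic, 60000
Olivia, 60000


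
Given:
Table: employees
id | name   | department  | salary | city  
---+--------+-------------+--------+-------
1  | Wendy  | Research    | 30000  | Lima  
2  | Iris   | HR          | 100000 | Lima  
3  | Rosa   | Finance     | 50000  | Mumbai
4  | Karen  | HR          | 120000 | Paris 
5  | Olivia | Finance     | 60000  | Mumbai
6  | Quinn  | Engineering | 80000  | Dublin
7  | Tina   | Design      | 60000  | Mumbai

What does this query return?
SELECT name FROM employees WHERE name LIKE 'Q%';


LIKE 'Q%' matches names starting with 'Q'
Matching: 1

1 rows:
Quinn


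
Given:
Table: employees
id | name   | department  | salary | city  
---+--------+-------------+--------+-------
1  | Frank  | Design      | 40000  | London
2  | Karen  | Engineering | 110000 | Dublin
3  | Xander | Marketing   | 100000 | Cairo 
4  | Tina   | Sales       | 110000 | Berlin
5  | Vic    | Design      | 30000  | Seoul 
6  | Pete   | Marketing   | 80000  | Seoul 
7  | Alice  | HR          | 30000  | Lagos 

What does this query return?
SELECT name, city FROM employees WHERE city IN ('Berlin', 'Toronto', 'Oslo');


Filtering: city IN ('Berlin', 'Toronto', 'Oslo')
Matching: 1 rows

1 rows:
Tina, Berlin


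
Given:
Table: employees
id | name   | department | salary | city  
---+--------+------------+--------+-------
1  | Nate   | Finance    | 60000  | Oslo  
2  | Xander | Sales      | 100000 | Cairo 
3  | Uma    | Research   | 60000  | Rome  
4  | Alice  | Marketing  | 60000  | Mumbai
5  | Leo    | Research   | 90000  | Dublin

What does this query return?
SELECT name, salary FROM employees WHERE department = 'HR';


Filtering: department = 'HR'
Matching rows: 0

Empty result set (0 rows)


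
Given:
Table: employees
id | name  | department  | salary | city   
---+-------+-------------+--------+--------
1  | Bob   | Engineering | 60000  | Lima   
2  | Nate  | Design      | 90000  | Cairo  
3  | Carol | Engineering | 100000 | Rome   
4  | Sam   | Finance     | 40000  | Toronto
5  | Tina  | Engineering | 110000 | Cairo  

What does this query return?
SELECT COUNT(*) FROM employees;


COUNT(*) counts all rows

5


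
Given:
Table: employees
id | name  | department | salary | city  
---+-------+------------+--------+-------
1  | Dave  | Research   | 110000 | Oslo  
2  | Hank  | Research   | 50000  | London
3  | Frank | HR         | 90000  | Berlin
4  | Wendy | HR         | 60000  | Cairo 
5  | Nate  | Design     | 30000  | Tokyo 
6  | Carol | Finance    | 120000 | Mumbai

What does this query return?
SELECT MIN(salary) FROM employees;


Salaries: 110000, 50000, 90000, 60000, 30000, 120000
MIN = 30000

30000


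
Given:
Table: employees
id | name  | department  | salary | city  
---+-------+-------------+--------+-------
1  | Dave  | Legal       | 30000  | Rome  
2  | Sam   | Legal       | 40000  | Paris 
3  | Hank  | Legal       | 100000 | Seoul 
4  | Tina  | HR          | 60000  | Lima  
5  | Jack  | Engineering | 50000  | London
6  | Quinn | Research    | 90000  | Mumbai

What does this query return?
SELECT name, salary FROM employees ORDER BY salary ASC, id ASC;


Sorting by salary ASC, then id ASC for ties

6 rows:
Dave, 30000
Sam, 40000
Jack, 50000
Tina, 60000
Quinn, 90000
Hank, 100000


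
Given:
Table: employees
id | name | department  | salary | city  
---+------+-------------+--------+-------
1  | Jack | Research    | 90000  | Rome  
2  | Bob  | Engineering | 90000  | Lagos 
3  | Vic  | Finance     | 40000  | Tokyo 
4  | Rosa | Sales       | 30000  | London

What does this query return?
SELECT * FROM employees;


SELECT * returns all 4 rows with all columns

4 rows:
1, Jack, Research, 90000, Rome
2, Bob, Engineering, 90000, Lagos
3, Vic, Finance, 40000, Tokyo
4, Rosa, Sales, 30000, London


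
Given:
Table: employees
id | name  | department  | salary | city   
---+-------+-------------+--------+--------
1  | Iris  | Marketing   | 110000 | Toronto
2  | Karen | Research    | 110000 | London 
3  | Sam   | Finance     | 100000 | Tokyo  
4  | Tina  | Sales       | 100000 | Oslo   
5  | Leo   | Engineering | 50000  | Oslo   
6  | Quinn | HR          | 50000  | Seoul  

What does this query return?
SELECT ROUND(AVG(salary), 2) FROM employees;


SUM(salary) = 520000
COUNT = 6
ROUND(AVG, 2) = ROUND(520000 / 6, 2) = 86666.67

86666.67


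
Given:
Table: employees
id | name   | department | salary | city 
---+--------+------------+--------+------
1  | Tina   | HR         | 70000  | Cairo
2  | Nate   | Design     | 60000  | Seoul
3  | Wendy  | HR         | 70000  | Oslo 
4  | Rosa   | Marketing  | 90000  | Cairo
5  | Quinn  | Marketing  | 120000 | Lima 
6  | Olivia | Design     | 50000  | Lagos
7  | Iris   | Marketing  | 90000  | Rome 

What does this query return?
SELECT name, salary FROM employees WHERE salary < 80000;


Filtering: salary < 80000
Matching: 4 rows

4 rows:
Tina, 70000
Nate, 60000
Wendy, 70000
Olivia, 50000


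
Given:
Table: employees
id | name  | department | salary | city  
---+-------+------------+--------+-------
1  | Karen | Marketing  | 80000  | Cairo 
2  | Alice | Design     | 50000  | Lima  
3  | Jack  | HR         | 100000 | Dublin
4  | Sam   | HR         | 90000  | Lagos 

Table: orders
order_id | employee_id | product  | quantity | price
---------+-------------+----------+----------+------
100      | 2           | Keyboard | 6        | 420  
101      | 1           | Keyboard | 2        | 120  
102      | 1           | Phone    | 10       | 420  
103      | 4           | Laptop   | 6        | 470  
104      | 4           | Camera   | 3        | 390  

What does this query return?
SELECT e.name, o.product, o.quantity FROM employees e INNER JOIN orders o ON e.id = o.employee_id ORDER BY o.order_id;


Joining employees.id = orders.employee_id:
  employee Alice (id=2) -> order Keyboard
  employee Karen (id=1) -> order Keyboard
  employee Karen (id=1) -> order Phone
  employee Sam (id=4) -> order Laptop
  employee Sam (id=4) -> order Camera


5 rows:
Alice, Keyboard, 6
Karen, Keyboard, 2
Karen, Phone, 10
Sam, Laptop, 6
Sam, Camera, 3


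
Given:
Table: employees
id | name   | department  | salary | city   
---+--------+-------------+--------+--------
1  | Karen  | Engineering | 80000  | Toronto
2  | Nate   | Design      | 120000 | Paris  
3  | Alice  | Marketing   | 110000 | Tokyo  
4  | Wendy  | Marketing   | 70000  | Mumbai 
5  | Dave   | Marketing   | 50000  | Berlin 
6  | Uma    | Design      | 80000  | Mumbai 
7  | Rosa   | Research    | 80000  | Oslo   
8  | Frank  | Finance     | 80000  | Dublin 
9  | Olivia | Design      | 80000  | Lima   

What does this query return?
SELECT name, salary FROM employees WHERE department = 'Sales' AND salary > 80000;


Filtering: department = 'Sales' AND salary > 80000
Matching: 0 rows

Empty result set (0 rows)


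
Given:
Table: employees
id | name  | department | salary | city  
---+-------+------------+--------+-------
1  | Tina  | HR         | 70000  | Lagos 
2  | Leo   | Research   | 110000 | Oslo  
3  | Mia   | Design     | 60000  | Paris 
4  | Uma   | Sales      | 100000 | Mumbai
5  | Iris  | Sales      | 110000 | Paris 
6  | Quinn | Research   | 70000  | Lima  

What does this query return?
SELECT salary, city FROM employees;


Projecting columns: salary, city

6 rows:
70000, Lagos
110000, Oslo
60000, Paris
100000, Mumbai
110000, Paris
70000, Lima


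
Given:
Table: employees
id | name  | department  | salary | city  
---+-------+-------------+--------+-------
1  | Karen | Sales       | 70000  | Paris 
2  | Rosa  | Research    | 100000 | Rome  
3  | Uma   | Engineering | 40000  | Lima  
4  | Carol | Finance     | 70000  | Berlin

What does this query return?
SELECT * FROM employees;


SELECT * returns all 4 rows with all columns

4 rows:
1, Karen, Sales, 70000, Paris
2, Rosa, Research, 100000, Rome
3, Uma, Engineering, 40000, Lima
4, Carol, Finance, 70000, Berlin


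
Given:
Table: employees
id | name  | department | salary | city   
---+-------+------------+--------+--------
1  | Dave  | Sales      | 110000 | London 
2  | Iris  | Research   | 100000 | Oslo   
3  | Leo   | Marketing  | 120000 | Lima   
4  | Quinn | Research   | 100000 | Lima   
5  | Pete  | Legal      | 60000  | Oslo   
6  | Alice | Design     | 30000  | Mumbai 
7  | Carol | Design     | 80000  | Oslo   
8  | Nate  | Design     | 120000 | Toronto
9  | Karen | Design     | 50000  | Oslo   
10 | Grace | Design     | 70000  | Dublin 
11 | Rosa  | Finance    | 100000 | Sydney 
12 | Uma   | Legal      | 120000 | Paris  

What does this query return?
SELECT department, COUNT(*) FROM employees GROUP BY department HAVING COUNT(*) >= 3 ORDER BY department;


Groups with count >= 3:
  Design: 5 -> PASS
  Finance: 1 -> filtered out
  Legal: 2 -> filtered out
  Marketing: 1 -> filtered out
  Research: 2 -> filtered out
  Sales: 1 -> filtered out


1 groups:
Design, 5


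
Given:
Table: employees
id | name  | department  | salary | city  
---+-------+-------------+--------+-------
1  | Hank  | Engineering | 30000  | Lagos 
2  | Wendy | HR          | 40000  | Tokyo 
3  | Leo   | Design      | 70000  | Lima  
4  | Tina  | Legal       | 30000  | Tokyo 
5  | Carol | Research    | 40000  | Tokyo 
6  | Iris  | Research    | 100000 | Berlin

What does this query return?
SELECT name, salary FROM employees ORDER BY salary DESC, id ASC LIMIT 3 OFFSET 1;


Sort by salary DESC (id ASC tiebreak), then skip 1 and take 3
Rows 2 through 4

3 rows:
Leo, 70000
Wendy, 40000
Carol, 40000


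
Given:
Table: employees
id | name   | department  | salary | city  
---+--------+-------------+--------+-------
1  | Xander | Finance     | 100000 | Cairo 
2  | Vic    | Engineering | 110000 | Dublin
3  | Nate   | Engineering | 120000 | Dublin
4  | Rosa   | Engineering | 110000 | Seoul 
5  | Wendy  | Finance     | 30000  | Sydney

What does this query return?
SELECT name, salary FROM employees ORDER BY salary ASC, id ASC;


Sorting by salary ASC, then id ASC for ties

5 rows:
Wendy, 30000
Xander, 100000
Vic, 110000
Rosa, 110000
Nate, 120000


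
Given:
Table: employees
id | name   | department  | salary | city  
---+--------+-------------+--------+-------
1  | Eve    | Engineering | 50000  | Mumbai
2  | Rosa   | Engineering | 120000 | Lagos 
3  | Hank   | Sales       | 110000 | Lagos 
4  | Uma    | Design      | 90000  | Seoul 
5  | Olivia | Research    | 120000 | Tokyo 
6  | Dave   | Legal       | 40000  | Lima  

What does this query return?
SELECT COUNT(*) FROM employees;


COUNT(*) counts all rows

6


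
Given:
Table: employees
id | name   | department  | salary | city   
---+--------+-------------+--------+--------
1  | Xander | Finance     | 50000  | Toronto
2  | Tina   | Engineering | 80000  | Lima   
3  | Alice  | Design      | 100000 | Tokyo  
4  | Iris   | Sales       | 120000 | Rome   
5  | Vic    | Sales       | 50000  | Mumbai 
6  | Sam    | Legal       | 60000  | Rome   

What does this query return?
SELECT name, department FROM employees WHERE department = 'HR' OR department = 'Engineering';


Filtering: department = 'HR' OR 'Engineering'
Matching: 1 rows

1 rows:
Tina, Engineering


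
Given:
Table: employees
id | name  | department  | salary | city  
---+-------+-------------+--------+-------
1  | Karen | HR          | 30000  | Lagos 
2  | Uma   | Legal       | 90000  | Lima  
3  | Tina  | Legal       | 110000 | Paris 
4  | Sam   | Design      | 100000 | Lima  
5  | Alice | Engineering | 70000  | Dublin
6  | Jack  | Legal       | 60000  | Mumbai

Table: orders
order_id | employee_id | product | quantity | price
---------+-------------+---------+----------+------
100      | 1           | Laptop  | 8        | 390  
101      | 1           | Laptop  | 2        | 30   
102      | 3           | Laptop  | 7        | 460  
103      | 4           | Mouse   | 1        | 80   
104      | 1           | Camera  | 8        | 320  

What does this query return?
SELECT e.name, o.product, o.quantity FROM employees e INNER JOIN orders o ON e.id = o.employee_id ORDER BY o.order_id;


Joining employees.id = orders.employee_id:
  employee Karen (id=1) -> order Laptop
  employee Karen (id=1) -> order Laptop
  employee Tina (id=3) -> order Laptop
  employee Sam (id=4) -> order Mouse
  employee Karen (id=1) -> order Camera


5 rows:
Karen, Laptop, 8
Karen, Laptop, 2
Tina, Laptop, 7
Sam, Mouse, 1
Karen, Camera, 8


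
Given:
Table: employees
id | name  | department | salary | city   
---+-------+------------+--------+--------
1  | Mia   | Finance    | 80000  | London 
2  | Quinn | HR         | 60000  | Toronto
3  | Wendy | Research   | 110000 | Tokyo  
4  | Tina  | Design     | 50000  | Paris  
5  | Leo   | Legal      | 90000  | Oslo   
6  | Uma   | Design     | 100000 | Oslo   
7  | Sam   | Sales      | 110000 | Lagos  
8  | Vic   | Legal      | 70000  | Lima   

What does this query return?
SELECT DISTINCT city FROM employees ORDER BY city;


All 'city' values (row order): London, Toronto, Tokyo, Paris, Oslo, Oslo, Lagos, Lima
Removing duplicates leaves 7 unique value(s).

7 values:
Lagos
Lima
London
Oslo
Paris
Tokyo
Toronto


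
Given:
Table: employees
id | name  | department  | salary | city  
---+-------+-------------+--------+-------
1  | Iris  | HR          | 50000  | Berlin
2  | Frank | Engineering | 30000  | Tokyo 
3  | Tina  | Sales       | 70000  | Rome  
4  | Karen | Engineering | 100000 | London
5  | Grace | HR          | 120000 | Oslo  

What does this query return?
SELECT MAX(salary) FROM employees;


Salaries: 50000, 30000, 70000, 100000, 120000
MAX = 120000

120000


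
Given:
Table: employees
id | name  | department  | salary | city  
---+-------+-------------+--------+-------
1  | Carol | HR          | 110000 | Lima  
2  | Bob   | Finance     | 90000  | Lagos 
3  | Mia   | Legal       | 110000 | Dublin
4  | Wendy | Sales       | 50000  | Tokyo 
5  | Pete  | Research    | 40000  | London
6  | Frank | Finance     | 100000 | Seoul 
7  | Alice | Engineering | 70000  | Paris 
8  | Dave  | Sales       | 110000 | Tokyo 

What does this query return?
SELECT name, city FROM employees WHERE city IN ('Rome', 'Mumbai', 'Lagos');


Filtering: city IN ('Rome', 'Mumbai', 'Lagos')
Matching: 1 rows

1 rows:
Bob, Lagos


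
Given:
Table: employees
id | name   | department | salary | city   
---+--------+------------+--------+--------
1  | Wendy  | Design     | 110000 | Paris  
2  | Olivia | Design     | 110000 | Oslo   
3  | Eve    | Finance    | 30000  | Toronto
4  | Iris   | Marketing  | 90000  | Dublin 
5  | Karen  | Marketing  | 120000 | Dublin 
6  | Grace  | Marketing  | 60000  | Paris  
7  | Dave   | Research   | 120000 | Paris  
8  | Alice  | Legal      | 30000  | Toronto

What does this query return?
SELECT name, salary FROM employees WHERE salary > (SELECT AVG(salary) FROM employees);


Subquery: AVG(salary) = 83750.0
Filtering: salary > 83750.0
  Wendy (110000) -> MATCH
  Olivia (110000) -> MATCH
  Iris (90000) -> MATCH
  Karen (120000) -> MATCH
  Dave (120000) -> MATCH


5 rows:
Wendy, 110000
Olivia, 110000
Iris, 90000
Karen, 120000
Dave, 120000


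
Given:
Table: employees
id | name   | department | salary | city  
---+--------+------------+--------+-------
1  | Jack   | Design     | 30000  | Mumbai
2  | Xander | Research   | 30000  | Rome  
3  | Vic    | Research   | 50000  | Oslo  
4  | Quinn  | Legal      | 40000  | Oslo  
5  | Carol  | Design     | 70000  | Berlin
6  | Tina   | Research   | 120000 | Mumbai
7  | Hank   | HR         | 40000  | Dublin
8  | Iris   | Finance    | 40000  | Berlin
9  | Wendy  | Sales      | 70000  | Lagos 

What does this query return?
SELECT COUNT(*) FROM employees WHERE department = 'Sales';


Counting rows where department = 'Sales'
  Wendy -> MATCH


1


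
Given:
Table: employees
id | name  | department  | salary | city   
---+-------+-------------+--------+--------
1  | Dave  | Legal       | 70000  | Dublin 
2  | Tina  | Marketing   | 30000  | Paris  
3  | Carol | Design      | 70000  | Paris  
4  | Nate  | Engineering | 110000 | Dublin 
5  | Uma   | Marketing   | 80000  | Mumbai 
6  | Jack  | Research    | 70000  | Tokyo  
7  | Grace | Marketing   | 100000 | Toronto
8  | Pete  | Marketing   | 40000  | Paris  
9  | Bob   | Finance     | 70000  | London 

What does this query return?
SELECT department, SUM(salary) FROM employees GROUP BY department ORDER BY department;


Summing salary within each department:
  Design: 70000 = 70000
  Engineering: 110000 = 110000
  Finance: 70000 = 70000
  Legal: 70000 = 70000
  Marketing: 30000 + 80000 + 100000 + 40000 = 250000
  Research: 70000 = 70000


6 groups:
Design, 70000
Engineering, 110000
Finance, 70000
Legal, 70000
Marketing, 250000
Research, 70000


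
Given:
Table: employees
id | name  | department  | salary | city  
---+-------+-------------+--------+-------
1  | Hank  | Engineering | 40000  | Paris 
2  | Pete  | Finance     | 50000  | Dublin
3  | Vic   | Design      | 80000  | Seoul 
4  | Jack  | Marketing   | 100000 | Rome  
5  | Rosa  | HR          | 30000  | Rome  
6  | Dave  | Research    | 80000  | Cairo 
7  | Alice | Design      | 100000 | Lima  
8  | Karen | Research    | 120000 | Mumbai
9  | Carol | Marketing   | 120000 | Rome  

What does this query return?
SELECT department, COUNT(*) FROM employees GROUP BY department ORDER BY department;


Assigning each row to its department group:
  Hank -> Engineering
  Pete -> Finance
  Vic -> Design
  Jack -> Marketing
  Rosa -> HR
  Dave -> Research
  Alice -> Design
  Karen -> Research
  Carol -> Marketing


6 groups:
Design, 2
Engineering, 1
Finance, 1
HR, 1
Marketing, 2
Research, 2


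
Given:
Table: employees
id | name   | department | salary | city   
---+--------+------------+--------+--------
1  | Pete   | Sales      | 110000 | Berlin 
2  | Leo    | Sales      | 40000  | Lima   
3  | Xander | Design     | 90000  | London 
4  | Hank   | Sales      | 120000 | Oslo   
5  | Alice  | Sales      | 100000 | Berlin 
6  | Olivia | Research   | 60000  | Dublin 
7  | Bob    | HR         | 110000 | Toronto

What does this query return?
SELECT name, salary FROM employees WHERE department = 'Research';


Filtering: department = 'Research'
Matching rows: 1

1 rows:
Olivia, 60000


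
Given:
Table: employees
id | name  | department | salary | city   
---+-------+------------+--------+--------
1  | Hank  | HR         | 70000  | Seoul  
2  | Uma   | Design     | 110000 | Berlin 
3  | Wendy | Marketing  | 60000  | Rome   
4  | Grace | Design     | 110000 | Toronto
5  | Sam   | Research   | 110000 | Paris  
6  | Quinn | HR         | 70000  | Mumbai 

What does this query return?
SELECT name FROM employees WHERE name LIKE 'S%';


LIKE 'S%' matches names starting with 'S'
Matching: 1

1 rows:
Sam


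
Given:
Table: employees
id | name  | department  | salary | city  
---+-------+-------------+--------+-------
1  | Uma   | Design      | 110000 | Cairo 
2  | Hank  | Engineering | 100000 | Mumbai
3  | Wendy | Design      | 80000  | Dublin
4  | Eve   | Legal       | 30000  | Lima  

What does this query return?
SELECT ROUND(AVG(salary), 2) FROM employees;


SUM(salary) = 320000
COUNT = 4
ROUND(AVG, 2) = ROUND(320000 / 4, 2) = 80000.0

80000.0


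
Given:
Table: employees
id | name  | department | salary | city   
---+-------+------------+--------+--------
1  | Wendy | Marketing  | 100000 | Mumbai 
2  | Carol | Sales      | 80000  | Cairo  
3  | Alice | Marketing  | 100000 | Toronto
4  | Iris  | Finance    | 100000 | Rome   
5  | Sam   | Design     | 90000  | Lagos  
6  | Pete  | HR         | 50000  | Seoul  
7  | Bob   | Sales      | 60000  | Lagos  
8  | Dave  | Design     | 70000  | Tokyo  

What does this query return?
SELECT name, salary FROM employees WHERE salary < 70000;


Filtering: salary < 70000
Matching: 2 rows

2 rows:
Pete, 50000
Bob, 60000


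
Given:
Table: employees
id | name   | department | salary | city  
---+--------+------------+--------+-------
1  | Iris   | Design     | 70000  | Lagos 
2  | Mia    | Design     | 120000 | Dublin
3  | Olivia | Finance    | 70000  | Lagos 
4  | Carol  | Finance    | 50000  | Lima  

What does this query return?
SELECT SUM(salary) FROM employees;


SUM(salary) = 70000 + 120000 + 70000 + 50000 = 310000

310000


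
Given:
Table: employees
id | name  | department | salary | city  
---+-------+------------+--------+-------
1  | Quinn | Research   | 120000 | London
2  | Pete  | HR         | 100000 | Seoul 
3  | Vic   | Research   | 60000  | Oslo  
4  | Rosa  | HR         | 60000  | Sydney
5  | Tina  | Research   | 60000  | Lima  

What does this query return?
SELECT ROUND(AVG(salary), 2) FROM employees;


SUM(salary) = 400000
COUNT = 5
ROUND(AVG, 2) = ROUND(400000 / 5, 2) = 80000.0

80000.0


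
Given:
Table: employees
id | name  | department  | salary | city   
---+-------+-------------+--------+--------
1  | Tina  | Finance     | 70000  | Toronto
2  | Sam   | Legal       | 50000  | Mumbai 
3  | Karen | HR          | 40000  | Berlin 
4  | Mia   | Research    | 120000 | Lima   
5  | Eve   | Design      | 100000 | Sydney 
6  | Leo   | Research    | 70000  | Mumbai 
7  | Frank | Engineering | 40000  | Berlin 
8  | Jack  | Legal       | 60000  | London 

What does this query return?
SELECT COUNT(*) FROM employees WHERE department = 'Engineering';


Counting rows where department = 'Engineering'
  Frank -> MATCH


1


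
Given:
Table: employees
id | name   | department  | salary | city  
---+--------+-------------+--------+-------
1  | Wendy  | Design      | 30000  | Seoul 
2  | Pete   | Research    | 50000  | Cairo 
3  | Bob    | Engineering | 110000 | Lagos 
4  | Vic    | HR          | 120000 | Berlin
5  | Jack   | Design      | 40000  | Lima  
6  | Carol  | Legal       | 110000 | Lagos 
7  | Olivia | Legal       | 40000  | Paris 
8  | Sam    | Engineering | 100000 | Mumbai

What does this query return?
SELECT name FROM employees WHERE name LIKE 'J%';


LIKE 'J%' matches names starting with 'J'
Matching: 1

1 rows:
Jack


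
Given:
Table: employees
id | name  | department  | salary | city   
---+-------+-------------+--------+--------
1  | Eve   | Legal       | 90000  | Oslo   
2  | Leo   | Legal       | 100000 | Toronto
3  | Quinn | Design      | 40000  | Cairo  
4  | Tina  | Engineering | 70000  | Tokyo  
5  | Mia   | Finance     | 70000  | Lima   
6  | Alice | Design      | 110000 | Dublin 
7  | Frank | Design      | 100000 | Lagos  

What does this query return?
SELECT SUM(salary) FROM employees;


SUM(salary) = 90000 + 100000 + 40000 + 70000 + 70000 + 110000 + 100000 = 580000

580000


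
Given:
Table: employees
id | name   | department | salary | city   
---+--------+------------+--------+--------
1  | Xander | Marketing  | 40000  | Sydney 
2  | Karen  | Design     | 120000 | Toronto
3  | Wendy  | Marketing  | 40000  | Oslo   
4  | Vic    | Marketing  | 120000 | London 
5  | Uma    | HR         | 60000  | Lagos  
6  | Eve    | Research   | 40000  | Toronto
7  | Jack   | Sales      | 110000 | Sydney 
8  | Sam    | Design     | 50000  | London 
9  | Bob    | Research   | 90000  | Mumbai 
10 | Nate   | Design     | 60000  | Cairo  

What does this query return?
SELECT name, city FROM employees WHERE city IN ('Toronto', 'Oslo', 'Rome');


Filtering: city IN ('Toronto', 'Oslo', 'Rome')
Matching: 3 rows

3 rows:
Karen, Toronto
Wendy, Oslo
Eve, Toronto


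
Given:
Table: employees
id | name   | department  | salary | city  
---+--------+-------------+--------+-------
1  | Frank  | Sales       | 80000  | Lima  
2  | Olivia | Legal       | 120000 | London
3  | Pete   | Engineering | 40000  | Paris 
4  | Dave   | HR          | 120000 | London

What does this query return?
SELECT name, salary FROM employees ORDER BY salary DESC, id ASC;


Sorting by salary DESC, then id ASC for ties

4 rows:
Olivia, 120000
Dave, 120000
Frank, 80000
Pete, 40000


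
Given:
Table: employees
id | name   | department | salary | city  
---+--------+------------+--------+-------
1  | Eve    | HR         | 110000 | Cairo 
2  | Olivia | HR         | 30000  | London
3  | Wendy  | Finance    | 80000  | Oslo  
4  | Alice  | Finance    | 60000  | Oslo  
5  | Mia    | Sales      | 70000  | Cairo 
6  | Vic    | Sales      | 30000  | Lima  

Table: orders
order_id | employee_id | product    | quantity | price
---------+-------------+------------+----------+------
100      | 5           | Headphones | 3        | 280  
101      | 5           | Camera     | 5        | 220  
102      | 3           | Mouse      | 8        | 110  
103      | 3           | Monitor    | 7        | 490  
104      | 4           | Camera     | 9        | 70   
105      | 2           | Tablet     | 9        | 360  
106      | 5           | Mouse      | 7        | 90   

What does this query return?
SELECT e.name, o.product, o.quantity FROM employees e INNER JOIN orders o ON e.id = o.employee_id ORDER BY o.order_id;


Joining employees.id = orders.employee_id:
  employee Mia (id=5) -> order Headphones
  employee Mia (id=5) -> order Camera
  employee Wendy (id=3) -> order Mouse
  employee Wendy (id=3) -> order Monitor
  employee Alice (id=4) -> order Camera
  employee Olivia (id=2) -> order Tablet
  employee Mia (id=5) -> order Mouse


7 rows:
Mia, Headphones, 3
Mia, Camera, 5
Wendy, Mouse, 8
Wendy, Monitor, 7
Alice, Camera, 9
Olivia, Tablet, 9
Mia, Mouse, 7


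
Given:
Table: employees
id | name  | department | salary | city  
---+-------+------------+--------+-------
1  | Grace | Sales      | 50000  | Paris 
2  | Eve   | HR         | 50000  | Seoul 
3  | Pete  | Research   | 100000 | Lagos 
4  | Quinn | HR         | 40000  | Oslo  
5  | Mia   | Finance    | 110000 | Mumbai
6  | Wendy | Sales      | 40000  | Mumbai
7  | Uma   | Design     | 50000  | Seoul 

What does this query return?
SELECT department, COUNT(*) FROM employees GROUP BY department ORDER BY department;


Assigning each row to its department group:
  Grace -> Sales
  Eve -> HR
  Pete -> Research
  Quinn -> HR
  Mia -> Finance
  Wendy -> Sales
  Uma -> Design


5 groups:
Design, 1
Finance, 1
HR, 2
Research, 1
Sales, 2


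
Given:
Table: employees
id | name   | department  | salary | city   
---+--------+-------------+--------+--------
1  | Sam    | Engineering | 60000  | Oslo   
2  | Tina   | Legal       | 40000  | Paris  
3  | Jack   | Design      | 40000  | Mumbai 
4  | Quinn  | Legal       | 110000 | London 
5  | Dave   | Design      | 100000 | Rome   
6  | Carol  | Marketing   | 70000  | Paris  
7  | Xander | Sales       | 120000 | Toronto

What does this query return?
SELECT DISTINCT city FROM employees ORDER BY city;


All 'city' values (row order): Oslo, Paris, Mumbai, London, Rome, Paris, Toronto
Removing duplicates leaves 6 unique value(s).

6 values:
London
Mumbai
Oslo
Paris
Rome
Toronto


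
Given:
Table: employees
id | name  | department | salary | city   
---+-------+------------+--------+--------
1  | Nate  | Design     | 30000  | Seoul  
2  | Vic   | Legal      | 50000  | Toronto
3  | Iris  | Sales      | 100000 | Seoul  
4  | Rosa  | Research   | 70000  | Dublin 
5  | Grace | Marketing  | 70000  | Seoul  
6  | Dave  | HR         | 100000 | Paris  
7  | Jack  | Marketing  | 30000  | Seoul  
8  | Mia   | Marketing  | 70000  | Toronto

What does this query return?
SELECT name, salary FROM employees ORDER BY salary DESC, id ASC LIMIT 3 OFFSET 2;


Sort by salary DESC (id ASC tiebreak), then skip 2 and take 3
Rows 3 through 5

3 rows:
Rosa, 70000
Grace, 70000
Mia, 70000


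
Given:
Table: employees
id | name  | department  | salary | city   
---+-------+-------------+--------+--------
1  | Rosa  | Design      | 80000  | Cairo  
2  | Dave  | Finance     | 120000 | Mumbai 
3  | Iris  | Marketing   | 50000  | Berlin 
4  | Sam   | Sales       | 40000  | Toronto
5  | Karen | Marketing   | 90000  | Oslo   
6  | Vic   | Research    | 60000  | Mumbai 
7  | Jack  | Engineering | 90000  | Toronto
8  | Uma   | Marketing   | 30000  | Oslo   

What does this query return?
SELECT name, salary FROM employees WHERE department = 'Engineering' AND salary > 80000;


Filtering: department = 'Engineering' AND salary > 80000
Matching: 1 rows

1 rows:
Jack, 90000


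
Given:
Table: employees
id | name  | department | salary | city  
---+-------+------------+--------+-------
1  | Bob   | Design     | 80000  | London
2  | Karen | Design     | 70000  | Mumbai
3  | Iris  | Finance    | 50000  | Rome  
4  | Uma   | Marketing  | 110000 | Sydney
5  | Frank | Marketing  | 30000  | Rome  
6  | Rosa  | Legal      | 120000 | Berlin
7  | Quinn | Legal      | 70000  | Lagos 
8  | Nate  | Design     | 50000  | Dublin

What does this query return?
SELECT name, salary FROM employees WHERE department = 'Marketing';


Filtering: department = 'Marketing'
Matching rows: 2

2 rows:
Uma, 110000
Frank, 30000


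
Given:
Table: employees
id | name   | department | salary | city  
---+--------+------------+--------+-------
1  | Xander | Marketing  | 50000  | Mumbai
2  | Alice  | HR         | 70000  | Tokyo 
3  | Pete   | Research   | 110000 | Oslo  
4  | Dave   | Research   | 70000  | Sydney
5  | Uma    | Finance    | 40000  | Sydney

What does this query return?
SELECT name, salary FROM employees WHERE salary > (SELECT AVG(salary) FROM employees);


Subquery: AVG(salary) = 68000.0
Filtering: salary > 68000.0
  Alice (70000) -> MATCH
  Pete (110000) -> MATCH
  Dave (70000) -> MATCH


3 rows:
Alice, 70000
Pete, 110000
Dave, 70000


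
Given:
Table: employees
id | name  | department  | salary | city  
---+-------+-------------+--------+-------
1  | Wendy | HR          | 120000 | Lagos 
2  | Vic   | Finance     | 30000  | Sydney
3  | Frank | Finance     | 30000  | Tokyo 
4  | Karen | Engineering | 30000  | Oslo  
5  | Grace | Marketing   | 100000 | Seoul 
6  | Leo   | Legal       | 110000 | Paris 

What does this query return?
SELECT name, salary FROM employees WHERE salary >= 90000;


Filtering: salary >= 90000
Matching: 3 rows

3 rows:
Wendy, 120000
Grace, 100000
Leo, 110000


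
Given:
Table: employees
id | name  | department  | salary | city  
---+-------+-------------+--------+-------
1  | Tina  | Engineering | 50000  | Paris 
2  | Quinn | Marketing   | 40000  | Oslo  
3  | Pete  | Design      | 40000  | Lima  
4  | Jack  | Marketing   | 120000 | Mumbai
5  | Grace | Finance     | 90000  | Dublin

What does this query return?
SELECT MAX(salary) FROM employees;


Salaries: 50000, 40000, 40000, 120000, 90000
MAX = 120000

120000


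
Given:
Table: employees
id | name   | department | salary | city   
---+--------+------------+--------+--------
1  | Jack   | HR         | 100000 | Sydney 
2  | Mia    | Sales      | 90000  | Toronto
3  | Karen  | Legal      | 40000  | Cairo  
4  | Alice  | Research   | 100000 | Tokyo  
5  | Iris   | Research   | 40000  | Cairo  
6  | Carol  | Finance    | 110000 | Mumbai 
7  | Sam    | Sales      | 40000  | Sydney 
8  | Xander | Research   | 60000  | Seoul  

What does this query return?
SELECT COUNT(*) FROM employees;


COUNT(*) counts all rows

8


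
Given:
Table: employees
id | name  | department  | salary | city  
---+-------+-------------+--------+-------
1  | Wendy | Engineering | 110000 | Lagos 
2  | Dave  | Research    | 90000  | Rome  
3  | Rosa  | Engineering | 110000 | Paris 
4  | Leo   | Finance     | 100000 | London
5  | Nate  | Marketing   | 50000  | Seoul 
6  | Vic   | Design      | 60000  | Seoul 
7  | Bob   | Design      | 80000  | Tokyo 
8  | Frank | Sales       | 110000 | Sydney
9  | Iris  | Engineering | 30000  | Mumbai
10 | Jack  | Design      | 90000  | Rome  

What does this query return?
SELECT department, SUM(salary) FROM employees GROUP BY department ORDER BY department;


Summing salary within each department:
  Design: 60000 + 80000 + 90000 = 230000
  Engineering: 110000 + 110000 + 30000 = 250000
  Finance: 100000 = 100000
  Marketing: 50000 = 50000
  Research: 90000 = 90000
  Sales: 110000 = 110000


6 groups:
Design, 230000
Engineering, 250000
Finance, 100000
Marketing, 50000
Research, 90000
Sales, 110000


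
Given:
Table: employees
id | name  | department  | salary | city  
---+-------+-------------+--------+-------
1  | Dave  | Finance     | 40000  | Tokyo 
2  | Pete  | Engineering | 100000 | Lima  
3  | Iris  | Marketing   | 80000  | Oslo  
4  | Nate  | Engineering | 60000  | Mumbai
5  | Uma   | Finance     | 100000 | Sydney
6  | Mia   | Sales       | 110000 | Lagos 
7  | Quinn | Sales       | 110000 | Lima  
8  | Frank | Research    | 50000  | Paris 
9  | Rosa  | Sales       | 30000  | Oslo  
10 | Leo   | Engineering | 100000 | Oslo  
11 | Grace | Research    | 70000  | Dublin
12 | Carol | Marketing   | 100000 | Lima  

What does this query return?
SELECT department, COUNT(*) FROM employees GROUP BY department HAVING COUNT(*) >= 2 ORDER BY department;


Groups with count >= 2:
  Engineering: 3 -> PASS
  Finance: 2 -> PASS
  Marketing: 2 -> PASS
  Research: 2 -> PASS
  Sales: 3 -> PASS


5 groups:
Engineering, 3
Finance, 2
Marketing, 2
Research, 2
Sales, 3
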